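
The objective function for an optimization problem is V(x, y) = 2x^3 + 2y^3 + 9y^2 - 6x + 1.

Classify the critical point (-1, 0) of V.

saddle point

The mixed partial ∂²V/∂x∂y is 0, so the Hessian at any point is diag(V_xx, V_yy) = diag(12x, 6(2y + 3)).
At (-1, 0): H = diag(-12, 18).
The eigenvalues have opposite signs, so H is indefinite: a saddle point.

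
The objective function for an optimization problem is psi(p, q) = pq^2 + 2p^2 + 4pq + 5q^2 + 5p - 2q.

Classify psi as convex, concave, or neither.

The term pq^2 is cubic, so the Hessian is not constant.
∂²psi/∂q² = 2p + 10, which takes both signs as p varies (negative for sufficiently negative p). A diagonal entry of the Hessian changing sign means the Hessian is neither positive- nor negative-semidefinite on all of R^2.

neither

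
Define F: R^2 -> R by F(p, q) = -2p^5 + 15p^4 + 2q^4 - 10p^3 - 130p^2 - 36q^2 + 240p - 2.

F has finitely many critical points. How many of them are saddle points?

F separates as a function of p plus a function of q, so ∇F=0 decouples.
∂F/∂p = -10(p - 4)(p - 3)(p - 1)(p + 2) = 0 at p ∈ {-2, 1, 3, 4}; ∂F/∂q = 8q(q - 3)(q + 3) = 0 at q ∈ {-3, 0, 3}.
The Hessian is diagonal: diag(F_pp, F_qq). Second derivatives: F_pp(-2)=900, F_pp(1)=-180, F_pp(3)=100, F_pp(4)=-180; F_qq(-3)=144, F_qq(0)=-72, F_qq(3)=144.
Saddle points occur where the two diagonal entries have opposite signs: (-2, 0), (1, -3), (1, 3), (3, 0), (4, -3), (4, 3). Count: 6.

6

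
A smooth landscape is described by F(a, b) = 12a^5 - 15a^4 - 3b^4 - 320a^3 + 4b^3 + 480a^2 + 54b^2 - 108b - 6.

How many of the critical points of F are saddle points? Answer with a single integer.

6

F separates as a function of a plus a function of b, so ∇F=0 decouples.
∂F/∂a = 60a(a - 4)(a - 1)(a + 4) = 0 at a ∈ {-4, 0, 1, 4}; ∂F/∂b = -12(b - 3)(b - 1)(b + 3) = 0 at b ∈ {-3, 1, 3}.
The Hessian is diagonal: diag(F_aa, F_bb). Second derivatives: F_aa(-4)=-9600, F_aa(0)=960, F_aa(1)=-900, F_aa(4)=5760; F_bb(-3)=-288, F_bb(1)=96, F_bb(3)=-144.
Saddle points occur where the two diagonal entries have opposite signs: (-4, 1), (0, -3), (0, 3), (1, 1), (4, -3), (4, 3). Count: 6.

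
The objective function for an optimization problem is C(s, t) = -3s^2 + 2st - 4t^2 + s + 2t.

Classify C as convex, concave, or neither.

concave

C is quadratic, so its Hessian is the constant matrix H = [[-6, 2], [2, -8]].
det(H) = 44, tr(H) = -14.
det(H) > 0 and tr(H) < 0, so H is negative definite everywhere: concave.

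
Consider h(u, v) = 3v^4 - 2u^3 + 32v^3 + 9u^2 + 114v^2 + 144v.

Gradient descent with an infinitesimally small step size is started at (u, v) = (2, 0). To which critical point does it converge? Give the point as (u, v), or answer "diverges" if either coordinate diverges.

h is separable, so gradient descent decouples: u follows -∂h/∂u, v follows -∂h/∂v.
∂h/∂u = -6u(u - 3); at u=2 this is 12, so u decreases.
∂h/∂v = 12(v + 1)(v + 3)(v + 4); at v=0 this is 144, so v decreases.
u converges to its nearest critical value 0 (a local min of the u-part); v converges to -1. The iterate converges to (0, -1).

(0, -1)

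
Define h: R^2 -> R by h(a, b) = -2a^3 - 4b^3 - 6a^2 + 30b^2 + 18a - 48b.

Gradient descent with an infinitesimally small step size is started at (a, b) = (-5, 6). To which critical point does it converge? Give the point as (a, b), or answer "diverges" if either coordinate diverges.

diverges

h is separable, so gradient descent decouples: a follows -∂h/∂a, b follows -∂h/∂b.
∂h/∂a = -6(a - 1)(a + 3); at a=-5 this is -72, so a increases.
∂h/∂b = -12(b - 4)(b - 1); at b=6 this is -120, so b increases.
The b-coordinate has no critical point in that direction and runs off to infinity.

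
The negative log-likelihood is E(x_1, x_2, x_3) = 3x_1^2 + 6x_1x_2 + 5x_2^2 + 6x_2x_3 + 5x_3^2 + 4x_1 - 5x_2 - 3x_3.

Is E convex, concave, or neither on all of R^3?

E is quadratic, so its Hessian is the constant matrix H = [[6, 6, 0], [6, 10, 6], [0, 6, 10]].
Leading principal minors: 6, 24, 24.
All positive ⇒ H ≻ 0 ⇒ convex.

convex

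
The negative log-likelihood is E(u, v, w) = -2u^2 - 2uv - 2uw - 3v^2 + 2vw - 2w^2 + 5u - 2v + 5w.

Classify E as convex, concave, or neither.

E is quadratic, so its Hessian is the constant matrix H = [[-4, -2, -2], [-2, -6, 2], [-2, 2, -4]].
Leading principal minors: -4, 20, -24.
Signs alternate −, +, − ⇒ H ≺ 0 ⇒ concave.

concave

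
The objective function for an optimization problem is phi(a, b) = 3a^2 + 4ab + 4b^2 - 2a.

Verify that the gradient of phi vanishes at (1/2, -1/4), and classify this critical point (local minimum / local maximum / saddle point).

local minimum

∇phi = (6a + 4b - 2, 4a + 8b); substituting (1/2, -1/4) gives ∇phi = (0, 0), so (1/2, -1/4) is indeed a critical point.
The Hessian of phi is constant: H = [[6, 4], [4, 8]].
det(H) = 6·8 − 4² = 32.
det(H) > 0 and tr(H) = 14 > 0, so H is positive definite and the point is a local minimum.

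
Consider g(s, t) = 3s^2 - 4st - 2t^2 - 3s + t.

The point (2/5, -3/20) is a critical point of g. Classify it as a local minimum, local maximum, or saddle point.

The Hessian of g is constant: H = [[6, -4], [-4, -4]].
det(H) = 6·(-4) − (-4)² = -40.
Since det(H) < 0, H is indefinite and the critical point is a saddle point.

saddle point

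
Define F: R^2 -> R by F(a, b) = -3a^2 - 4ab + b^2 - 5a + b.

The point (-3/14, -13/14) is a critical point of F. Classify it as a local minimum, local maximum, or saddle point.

The Hessian of F is constant: H = [[-6, -4], [-4, 2]].
det(H) = (-6)·2 − (-4)² = -28.
Since det(H) < 0, H is indefinite and the critical point is a saddle point.

saddle point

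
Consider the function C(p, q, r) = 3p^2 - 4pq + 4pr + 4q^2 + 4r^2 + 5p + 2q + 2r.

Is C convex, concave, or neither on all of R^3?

convex

C is quadratic, so its Hessian is the constant matrix H = [[6, -4, 4], [-4, 8, 0], [4, 0, 8]].
Leading principal minors: 6, 32, 128.
All positive ⇒ H ≻ 0 ⇒ convex.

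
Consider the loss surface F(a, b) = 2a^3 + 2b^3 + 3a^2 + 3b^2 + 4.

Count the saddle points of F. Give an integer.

2

F separates as a function of a plus a function of b, so ∇F=0 decouples.
∂F/∂a = 6a(a + 1) = 0 at a ∈ {-1, 0}; ∂F/∂b = 6b(b + 1) = 0 at b ∈ {-1, 0}.
The Hessian is diagonal: diag(F_aa, F_bb). Second derivatives: F_aa(-1)=-6, F_aa(0)=6; F_bb(-1)=-6, F_bb(0)=6.
Saddle points occur where the two diagonal entries have opposite signs: (-1, 0), (0, -1). Count: 2.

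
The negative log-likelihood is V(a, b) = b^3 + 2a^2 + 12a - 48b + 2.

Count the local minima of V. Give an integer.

V separates as a function of a plus a function of b, so ∇V=0 decouples.
∂V/∂a = 4(a + 3) = 0 at a ∈ {-3}; ∂V/∂b = 3(b - 4)(b + 4) = 0 at b ∈ {-4, 4}.
The Hessian is diagonal: diag(V_aa, V_bb). Second derivatives: V_aa(-3)=4; V_bb(-4)=-24, V_bb(4)=24.
Local minima occur where both diagonal entries positive: (-3, 4). Count: 1.

1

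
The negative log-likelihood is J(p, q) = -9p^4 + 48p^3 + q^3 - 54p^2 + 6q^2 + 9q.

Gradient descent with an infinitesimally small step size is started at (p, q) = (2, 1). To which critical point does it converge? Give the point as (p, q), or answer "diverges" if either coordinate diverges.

(1, -1)

J is separable, so gradient descent decouples: p follows -∂J/∂p, q follows -∂J/∂q.
∂J/∂p = -36p(p - 3)(p - 1); at p=2 this is 72, so p decreases.
∂J/∂q = 3(q + 1)(q + 3); at q=1 this is 24, so q decreases.
p converges to its nearest critical value 1 (a local min of the p-part); q converges to -1. The iterate converges to (1, -1).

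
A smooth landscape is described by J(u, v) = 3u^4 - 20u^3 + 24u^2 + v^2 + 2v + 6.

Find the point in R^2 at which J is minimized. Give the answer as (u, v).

J(u,v) separates as P(u) + Q(v) + 6, so its minimum is min P + min Q + 6.
P'(u) = 12u(u - 4)(u - 1) vanishes at u ∈ {0, 1, 4}; Q'(v) = 2v + 2 vanishes at v ∈ {-1}.
Local minima of P (where P''>0): P(0)=0, P(4)=-128. Local minima of Q: Q(-1)=-1.
So the global minimum of J is P(4) + Q(-1) + 6 = -128 − 1 + 6 = -123, attained at (4, -1).

(4, -1)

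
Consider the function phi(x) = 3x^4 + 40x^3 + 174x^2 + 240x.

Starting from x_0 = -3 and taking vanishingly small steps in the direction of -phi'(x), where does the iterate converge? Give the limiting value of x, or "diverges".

-1

phi'(x) = 12(x + 1)(x + 4)(x + 5), so phi'(-3) = -48.
Gradient descent moves in the -phi' direction, i.e. x is increasing.
The nearest critical point in that direction is x = -1, where phi'' = 144 > 0 (a local minimum). The iterate converges there.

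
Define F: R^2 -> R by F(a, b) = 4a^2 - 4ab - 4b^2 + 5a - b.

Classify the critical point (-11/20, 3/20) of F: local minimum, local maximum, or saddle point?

saddle point

The Hessian of F is constant: H = [[8, -4], [-4, -8]].
det(H) = 8·(-8) − (-4)² = -80.
Since det(H) < 0, H is indefinite and the critical point is a saddle point.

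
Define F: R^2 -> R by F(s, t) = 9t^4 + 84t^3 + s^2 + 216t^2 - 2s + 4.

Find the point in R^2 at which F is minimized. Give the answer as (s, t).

F(s,t) separates as P(s) + Q(t) + 4, so its minimum is min P + min Q + 4.
P'(s) = 2s - 2 vanishes at s ∈ {1}; Q'(t) = 36t(t + 3)(t + 4) vanishes at t ∈ {-4, -3, 0}.
Local minima of P (where P''>0): P(1)=-1. Local minima of Q: Q(-4)=384, Q(0)=0.
So the global minimum of F is P(1) + Q(0) + 4 = -1 + 0 + 4 = 3, attained at (1, 0).

(1, 0)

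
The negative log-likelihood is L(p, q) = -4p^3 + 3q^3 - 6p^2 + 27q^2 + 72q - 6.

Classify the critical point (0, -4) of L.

local maximum

The mixed partial ∂²L/∂p∂q is 0, so the Hessian at any point is diag(L_pp, L_qq) = diag(-12(2p + 1), 18(q + 3)).
At (0, -4): H = diag(-12, -18).
Both eigenvalues are negative, so H is negative definite: a local maximum.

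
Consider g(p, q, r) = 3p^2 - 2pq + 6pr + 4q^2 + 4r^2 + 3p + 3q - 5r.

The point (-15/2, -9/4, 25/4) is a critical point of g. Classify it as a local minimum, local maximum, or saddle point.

local minimum

The Hessian is constant: H = [[6, -2, 6], [-2, 8, 0], [6, 0, 8]].
Leading principal minors: Δ₁ = 6, Δ₂ = 44, Δ₃ = 64.
All leading minors are positive, so H is positive definite: a local minimum.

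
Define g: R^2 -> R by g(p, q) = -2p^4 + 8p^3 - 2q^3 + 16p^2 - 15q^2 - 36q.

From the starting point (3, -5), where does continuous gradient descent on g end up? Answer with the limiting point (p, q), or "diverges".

g is separable, so gradient descent decouples: p follows -∂g/∂p, q follows -∂g/∂q.
∂g/∂p = -8p(p - 4)(p + 1); at p=3 this is 96, so p decreases.
∂g/∂q = -6(q + 2)(q + 3); at q=-5 this is -36, so q increases.
p converges to its nearest critical value 0 (a local min of the p-part); q converges to -3. The iterate converges to (0, -3).

(0, -3)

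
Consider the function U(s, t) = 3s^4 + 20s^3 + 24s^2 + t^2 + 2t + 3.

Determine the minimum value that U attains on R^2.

-126

U(s,t) separates as P(s) + Q(t) + 3, so its minimum is min P + min Q + 3.
P'(s) = 12s(s + 1)(s + 4) vanishes at s ∈ {-4, -1, 0}; Q'(t) = 2(t + 1) vanishes at t ∈ {-1}.
Local minima of P (where P''>0): P(-4)=-128, P(0)=0. Local minima of Q: Q(-1)=-1.
So the global minimum of U is P(-4) + Q(-1) + 3 = -128 − 1 + 3 = -126, attained at (-4, -1).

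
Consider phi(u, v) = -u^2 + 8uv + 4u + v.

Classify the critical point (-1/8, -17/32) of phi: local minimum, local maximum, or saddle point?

saddle point

The Hessian of phi is constant: H = [[-2, 8], [8, 0]].
det(H) = (-2)·0 − 8² = -64.
Since det(H) < 0, H is indefinite and the critical point is a saddle point.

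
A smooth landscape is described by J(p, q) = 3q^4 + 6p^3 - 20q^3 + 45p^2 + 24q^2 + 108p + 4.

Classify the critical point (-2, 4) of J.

The mixed partial ∂²J/∂p∂q is 0, so the Hessian at any point is diag(J_pp, J_qq) = diag(18(2p + 5), 12(3q^2 - 10q + 4)).
At (-2, 4): H = diag(18, 144).
Both eigenvalues are positive, so H is positive definite: a local minimum.

local minimum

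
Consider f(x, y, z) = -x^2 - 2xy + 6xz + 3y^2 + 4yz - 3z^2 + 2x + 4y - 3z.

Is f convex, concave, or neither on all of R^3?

f is quadratic, so its Hessian is the constant matrix H = [[-2, -2, 6], [-2, 6, 4], [6, 4, -6]].
Leading principal minors: -2, -16, -184.
Neither pattern holds ⇒ H is indefinite ⇒ neither convex nor concave.

neither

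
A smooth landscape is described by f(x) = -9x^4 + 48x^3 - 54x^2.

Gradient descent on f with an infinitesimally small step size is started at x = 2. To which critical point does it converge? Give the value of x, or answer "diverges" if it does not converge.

1

f'(x) = -36x(x - 3)(x - 1), so f'(2) = 72.
Gradient descent moves in the -f' direction, i.e. x is decreasing.
The nearest critical point in that direction is x = 1, where f'' = 72 > 0 (a local minimum). The iterate converges there.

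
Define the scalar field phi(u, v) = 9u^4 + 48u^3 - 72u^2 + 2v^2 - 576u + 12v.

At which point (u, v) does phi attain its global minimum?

(2, -3)

phi(u,v) separates as P(u) + Q(v), so its minimum is min P + min Q.
P'(u) = 36(u - 2)(u + 2)(u + 4) vanishes at u ∈ {-4, -2, 2}; Q'(v) = 4v + 12 vanishes at v ∈ {-3}.
Local minima of P (where P''>0): P(-4)=384, P(2)=-912. Local minima of Q: Q(-3)=-18.
So the global minimum of phi is P(2) + Q(-3) = -912 − 18 = -930, attained at (2, -3).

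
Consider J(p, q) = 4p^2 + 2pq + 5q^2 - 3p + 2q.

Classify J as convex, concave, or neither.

convex

J is quadratic, so its Hessian is the constant matrix H = [[8, 2], [2, 10]].
det(H) = 76, tr(H) = 18.
det(H) > 0 and tr(H) > 0, so H is positive definite everywhere: convex.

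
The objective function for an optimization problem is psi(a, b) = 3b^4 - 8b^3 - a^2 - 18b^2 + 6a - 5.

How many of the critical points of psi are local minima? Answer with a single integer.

psi separates as a function of a plus a function of b, so ∇psi=0 decouples.
∂psi/∂a = -2(a - 3) = 0 at a ∈ {3}; ∂psi/∂b = 12b(b - 3)(b + 1) = 0 at b ∈ {-1, 0, 3}.
The Hessian is diagonal: diag(psi_aa, psi_bb). Second derivatives: psi_aa(3)=-2; psi_bb(-1)=48, psi_bb(0)=-36, psi_bb(3)=144.
Local minima occur where both diagonal entries positive: none. Count: 0.

0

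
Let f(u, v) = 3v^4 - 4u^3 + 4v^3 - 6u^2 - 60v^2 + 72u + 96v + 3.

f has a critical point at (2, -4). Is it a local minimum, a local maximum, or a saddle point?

The mixed partial ∂²f/∂u∂v is 0, so the Hessian at any point is diag(f_uu, f_vv) = diag(-12(2u + 1), 12(3v^2 + 2v - 10)).
At (2, -4): H = diag(-60, 360).
The eigenvalues have opposite signs, so H is indefinite: a saddle point.

saddle point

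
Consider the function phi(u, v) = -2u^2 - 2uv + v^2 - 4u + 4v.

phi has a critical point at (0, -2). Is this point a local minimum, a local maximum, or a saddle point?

The Hessian of phi is constant: H = [[-4, -2], [-2, 2]].
det(H) = (-4)·2 − (-2)² = -12.
Since det(H) < 0, H is indefinite and the critical point is a saddle point.

saddle point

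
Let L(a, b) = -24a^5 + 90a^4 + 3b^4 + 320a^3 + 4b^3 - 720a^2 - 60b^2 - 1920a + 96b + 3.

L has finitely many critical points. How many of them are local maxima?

L separates as a function of a plus a function of b, so ∇L=0 decouples.
∂L/∂a = -120(a - 4)(a - 2)(a + 1)(a + 2) = 0 at a ∈ {-2, -1, 2, 4}; ∂L/∂b = 12(b - 2)(b - 1)(b + 4) = 0 at b ∈ {-4, 1, 2}.
The Hessian is diagonal: diag(L_aa, L_bb). Second derivatives: L_aa(-2)=2880, L_aa(-1)=-1800, L_aa(2)=2880, L_aa(4)=-7200; L_bb(-4)=360, L_bb(1)=-60, L_bb(2)=72.
Local maxima occur where both diagonal entries negative: (-1, 1), (4, 1). Count: 2.

2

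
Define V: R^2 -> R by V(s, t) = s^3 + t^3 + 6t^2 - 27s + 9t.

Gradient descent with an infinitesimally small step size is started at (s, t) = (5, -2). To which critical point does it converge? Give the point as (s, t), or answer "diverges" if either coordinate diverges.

V is separable, so gradient descent decouples: s follows -∂V/∂s, t follows -∂V/∂t.
∂V/∂s = 3(s - 3)(s + 3); at s=5 this is 48, so s decreases.
∂V/∂t = 3(t + 1)(t + 3); at t=-2 this is -3, so t increases.
s converges to its nearest critical value 3 (a local min of the s-part); t converges to -1. The iterate converges to (3, -1).

(3, -1)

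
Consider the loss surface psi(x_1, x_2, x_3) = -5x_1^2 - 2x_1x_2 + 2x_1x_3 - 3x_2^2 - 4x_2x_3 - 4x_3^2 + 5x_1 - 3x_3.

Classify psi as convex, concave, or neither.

concave

psi is quadratic, so its Hessian is the constant matrix H = [[-10, -2, 2], [-2, -6, -4], [2, -4, -8]].
Leading principal minors: -10, 56, -232.
Signs alternate −, +, − ⇒ H ≺ 0 ⇒ concave.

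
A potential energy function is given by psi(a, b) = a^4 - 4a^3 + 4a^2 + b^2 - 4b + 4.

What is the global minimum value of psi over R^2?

psi(a,b) separates as P(a) + Q(b) + 4, so its minimum is min P + min Q + 4.
P'(a) = 4a(a - 2)(a - 1) vanishes at a ∈ {0, 1, 2}; Q'(b) = 2b - 4 vanishes at b ∈ {2}.
Local minima of P (where P''>0): P(0)=0, P(2)=0. Local minima of Q: Q(2)=-4.
So the global minimum of psi is P(0) + Q(2) + 4 = 0 − 4 + 4 = 0, attained at (0, 2).

0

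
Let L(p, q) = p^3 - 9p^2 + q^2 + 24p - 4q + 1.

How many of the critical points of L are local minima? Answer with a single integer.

L separates as a function of p plus a function of q, so ∇L=0 decouples.
∂L/∂p = 3(p - 4)(p - 2) = 0 at p ∈ {2, 4}; ∂L/∂q = 2(q - 2) = 0 at q ∈ {2}.
The Hessian is diagonal: diag(L_pp, L_qq). Second derivatives: L_pp(2)=-6, L_pp(4)=6; L_qq(2)=2.
Local minima occur where both diagonal entries positive: (4, 2). Count: 1.

1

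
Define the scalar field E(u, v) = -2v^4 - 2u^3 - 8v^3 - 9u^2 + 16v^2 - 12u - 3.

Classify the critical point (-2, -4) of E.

saddle point

The mixed partial ∂²E/∂u∂v is 0, so the Hessian at any point is diag(E_uu, E_vv) = diag(-6(2u + 3), 8(-3v^2 - 6v + 4)).
At (-2, -4): H = diag(6, -160).
The eigenvalues have opposite signs, so H is indefinite: a saddle point.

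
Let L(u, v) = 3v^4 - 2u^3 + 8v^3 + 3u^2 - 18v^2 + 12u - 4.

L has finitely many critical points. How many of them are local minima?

2

L separates as a function of u plus a function of v, so ∇L=0 decouples.
∂L/∂u = -6(u - 2)(u + 1) = 0 at u ∈ {-1, 2}; ∂L/∂v = 12v(v - 1)(v + 3) = 0 at v ∈ {-3, 0, 1}.
The Hessian is diagonal: diag(L_uu, L_vv). Second derivatives: L_uu(-1)=18, L_uu(2)=-18; L_vv(-3)=144, L_vv(0)=-36, L_vv(1)=48.
Local minima occur where both diagonal entries positive: (-1, -3), (-1, 1). Count: 2.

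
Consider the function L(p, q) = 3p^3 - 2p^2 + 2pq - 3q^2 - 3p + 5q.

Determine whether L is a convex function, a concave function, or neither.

neither

The term 3p^3 is cubic, so the Hessian is not constant.
∂²L/∂p² = 18p - 4, which takes both signs as p varies (negative for sufficiently negative p). A diagonal entry of the Hessian changing sign means the Hessian is neither positive- nor negative-semidefinite on all of R^2.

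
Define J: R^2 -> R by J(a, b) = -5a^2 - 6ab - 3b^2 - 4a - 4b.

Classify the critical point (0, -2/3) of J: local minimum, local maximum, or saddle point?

local maximum

The Hessian of J is constant: H = [[-10, -6], [-6, -6]].
det(H) = (-10)·(-6) − (-6)² = 24.
det(H) > 0 and tr(H) = -16 < 0, so H is negative definite and the point is a local maximum.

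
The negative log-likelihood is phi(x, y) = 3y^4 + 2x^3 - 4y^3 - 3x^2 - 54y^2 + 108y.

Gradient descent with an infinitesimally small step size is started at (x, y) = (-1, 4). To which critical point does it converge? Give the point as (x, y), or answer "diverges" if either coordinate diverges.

diverges

phi is separable, so gradient descent decouples: x follows -∂phi/∂x, y follows -∂phi/∂y.
∂phi/∂x = 6x(x - 1); at x=-1 this is 12, so x decreases.
∂phi/∂y = 12(y - 3)(y - 1)(y + 3); at y=4 this is 252, so y decreases.
The x-coordinate has no critical point in that direction and runs off to infinity.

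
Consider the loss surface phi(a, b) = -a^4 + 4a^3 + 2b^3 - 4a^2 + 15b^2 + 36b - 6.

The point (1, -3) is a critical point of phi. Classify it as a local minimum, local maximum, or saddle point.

The mixed partial ∂²phi/∂a∂b is 0, so the Hessian at any point is diag(phi_aa, phi_bb) = diag(4(-3a^2 + 6a - 2), 6(2b + 5)).
At (1, -3): H = diag(4, -6).
The eigenvalues have opposite signs, so H is indefinite: a saddle point.

saddle point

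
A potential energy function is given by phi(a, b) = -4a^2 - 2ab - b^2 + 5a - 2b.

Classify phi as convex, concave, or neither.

phi is quadratic, so its Hessian is the constant matrix H = [[-8, -2], [-2, -2]].
det(H) = 12, tr(H) = -10.
det(H) > 0 and tr(H) < 0, so H is negative definite everywhere: concave.

concave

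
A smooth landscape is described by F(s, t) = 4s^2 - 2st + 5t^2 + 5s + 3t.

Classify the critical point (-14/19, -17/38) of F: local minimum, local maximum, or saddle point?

The Hessian of F is constant: H = [[8, -2], [-2, 10]].
det(H) = 8·10 − (-2)² = 76.
det(H) > 0 and tr(H) = 18 > 0, so H is positive definite and the point is a local minimum.

local minimum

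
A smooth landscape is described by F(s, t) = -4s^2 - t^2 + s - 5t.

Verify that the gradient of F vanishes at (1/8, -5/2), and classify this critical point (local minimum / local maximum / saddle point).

local maximum

∇F = (-8s + 1, -2t - 5); substituting (1/8, -5/2) gives ∇F = (0, 0), so (1/8, -5/2) is indeed a critical point.
The Hessian of F is constant: H = [[-8, 0], [0, -2]].
det(H) = (-8)·(-2) − 0² = 16.
det(H) > 0 and tr(H) = -10 < 0, so H is negative definite and the point is a local maximum.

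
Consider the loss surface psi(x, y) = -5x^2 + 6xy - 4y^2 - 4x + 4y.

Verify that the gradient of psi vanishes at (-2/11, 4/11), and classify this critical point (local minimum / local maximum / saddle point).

local maximum

∇psi = (-10x + 6y - 4, 6x - 8y + 4); substituting (-2/11, 4/11) gives ∇psi = (0, 0), so (-2/11, 4/11) is indeed a critical point.
The Hessian of psi is constant: H = [[-10, 6], [6, -8]].
det(H) = (-10)·(-8) − 6² = 44.
det(H) > 0 and tr(H) = -18 < 0, so H is negative definite and the point is a local maximum.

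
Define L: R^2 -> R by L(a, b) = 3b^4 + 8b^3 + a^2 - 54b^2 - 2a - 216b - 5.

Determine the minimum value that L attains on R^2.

L(a,b) separates as P(a) + Q(b) − 5, so its minimum is min P + min Q − 5.
P'(a) = 2a - 2 vanishes at a ∈ {1}; Q'(b) = 12(b - 3)(b + 2)(b + 3) vanishes at b ∈ {-3, -2, 3}.
Local minima of P (where P''>0): P(1)=-1. Local minima of Q: Q(-3)=189, Q(3)=-675.
So the global minimum of L is P(1) + Q(3) − 5 = -1 − 675 − 5 = -681, attained at (1, 3).

-681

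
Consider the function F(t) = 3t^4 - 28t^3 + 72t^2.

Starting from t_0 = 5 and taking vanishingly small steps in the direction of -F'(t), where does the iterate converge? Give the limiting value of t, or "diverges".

4

F'(t) = 12t(t - 4)(t - 3), so F'(5) = 120.
Gradient descent moves in the -F' direction, i.e. t is decreasing.
The nearest critical point in that direction is t = 4, where F'' = 48 > 0 (a local minimum). The iterate converges there.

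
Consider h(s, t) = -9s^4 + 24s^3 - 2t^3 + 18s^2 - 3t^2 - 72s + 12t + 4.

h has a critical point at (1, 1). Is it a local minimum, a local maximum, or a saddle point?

saddle point

The mixed partial ∂²h/∂s∂t is 0, so the Hessian at any point is diag(h_ss, h_tt) = diag(36(-3s^2 + 4s + 1), -6(2t + 1)).
At (1, 1): H = diag(72, -18).
The eigenvalues have opposite signs, so H is indefinite: a saddle point.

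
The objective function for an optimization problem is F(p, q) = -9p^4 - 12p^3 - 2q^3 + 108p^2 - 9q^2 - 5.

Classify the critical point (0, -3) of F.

local minimum

The mixed partial ∂²F/∂p∂q is 0, so the Hessian at any point is diag(F_pp, F_qq) = diag(36(-3p^2 - 2p + 6), -6(2q + 3)).
At (0, -3): H = diag(216, 18).
Both eigenvalues are positive, so H is positive definite: a local minimum.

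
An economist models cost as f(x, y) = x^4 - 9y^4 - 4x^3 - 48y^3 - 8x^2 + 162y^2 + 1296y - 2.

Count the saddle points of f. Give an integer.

f separates as a function of x plus a function of y, so ∇f=0 decouples.
∂f/∂x = 4x(x - 4)(x + 1) = 0 at x ∈ {-1, 0, 4}; ∂f/∂y = -36(y - 3)(y + 3)(y + 4) = 0 at y ∈ {-4, -3, 3}.
The Hessian is diagonal: diag(f_xx, f_yy). Second derivatives: f_xx(-1)=20, f_xx(0)=-16, f_xx(4)=80; f_yy(-4)=-252, f_yy(-3)=216, f_yy(3)=-1512.
Saddle points occur where the two diagonal entries have opposite signs: (-1, -4), (-1, 3), (0, -3), (4, -4), (4, 3). Count: 5.

5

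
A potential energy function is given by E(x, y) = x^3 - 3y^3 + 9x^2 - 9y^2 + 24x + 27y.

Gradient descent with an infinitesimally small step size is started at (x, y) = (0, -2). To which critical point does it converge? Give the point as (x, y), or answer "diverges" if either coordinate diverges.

E is separable, so gradient descent decouples: x follows -∂E/∂x, y follows -∂E/∂y.
∂E/∂x = 3(x + 2)(x + 4); at x=0 this is 24, so x decreases.
∂E/∂y = -9(y - 1)(y + 3); at y=-2 this is 27, so y decreases.
x converges to its nearest critical value -2 (a local min of the x-part); y converges to -3. The iterate converges to (-2, -3).

(-2, -3)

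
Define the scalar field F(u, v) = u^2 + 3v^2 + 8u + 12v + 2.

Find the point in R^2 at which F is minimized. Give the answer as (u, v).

F(u,v) separates as P(u) + Q(v) + 2, so its minimum is min P + min Q + 2.
P'(u) = 2u + 8 vanishes at u ∈ {-4}; Q'(v) = 6v + 12 vanishes at v ∈ {-2}.
Local minima of P (where P''>0): P(-4)=-16. Local minima of Q: Q(-2)=-12.
So the global minimum of F is P(-4) + Q(-2) + 2 = -16 − 12 + 2 = -26, attained at (-4, -2).

(-4, -2)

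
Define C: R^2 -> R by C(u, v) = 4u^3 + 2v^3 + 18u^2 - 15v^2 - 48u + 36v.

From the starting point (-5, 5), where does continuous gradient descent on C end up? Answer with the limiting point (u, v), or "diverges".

diverges

C is separable, so gradient descent decouples: u follows -∂C/∂u, v follows -∂C/∂v.
∂C/∂u = 12(u - 1)(u + 4); at u=-5 this is 72, so u decreases.
∂C/∂v = 6(v - 3)(v - 2); at v=5 this is 36, so v decreases.
The u-coordinate has no critical point in that direction and runs off to infinity.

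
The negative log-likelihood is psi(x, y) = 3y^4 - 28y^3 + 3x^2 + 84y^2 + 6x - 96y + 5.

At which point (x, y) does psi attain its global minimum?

(-1, 4)

psi(x,y) separates as P(x) + Q(y) + 5, so its minimum is min P + min Q + 5.
P'(x) = 6x + 6 vanishes at x ∈ {-1}; Q'(y) = 12(y - 4)(y - 2)(y - 1) vanishes at y ∈ {1, 2, 4}.
Local minima of P (where P''>0): P(-1)=-3. Local minima of Q: Q(1)=-37, Q(4)=-64.
So the global minimum of psi is P(-1) + Q(4) + 5 = -3 − 64 + 5 = -62, attained at (-1, 4).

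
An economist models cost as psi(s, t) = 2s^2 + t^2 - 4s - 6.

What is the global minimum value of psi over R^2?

psi(s,t) separates as P(s) + Q(t) − 6, so its minimum is min P + min Q − 6.
P'(s) = 4s - 4 vanishes at s ∈ {1}; Q'(t) = 2t vanishes at t ∈ {0}.
Local minima of P (where P''>0): P(1)=-2. Local minima of Q: Q(0)=0.
So the global minimum of psi is P(1) + Q(0) − 6 = -2 + 0 − 6 = -8, attained at (1, 0).

-8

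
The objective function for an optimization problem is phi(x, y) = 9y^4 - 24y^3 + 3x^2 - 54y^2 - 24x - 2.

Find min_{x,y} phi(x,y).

phi(x,y) separates as P(x) + Q(y) − 2, so its minimum is min P + min Q − 2.
P'(x) = 6x - 24 vanishes at x ∈ {4}; Q'(y) = 36y(y - 3)(y + 1) vanishes at y ∈ {-1, 0, 3}.
Local minima of P (where P''>0): P(4)=-48. Local minima of Q: Q(-1)=-21, Q(3)=-405.
So the global minimum of phi is P(4) + Q(3) − 2 = -48 − 405 − 2 = -455, attained at (4, 3).

-455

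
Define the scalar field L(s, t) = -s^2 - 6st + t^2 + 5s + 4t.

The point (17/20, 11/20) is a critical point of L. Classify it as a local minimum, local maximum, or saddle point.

saddle point

The Hessian of L is constant: H = [[-2, -6], [-6, 2]].
det(H) = (-2)·2 − (-6)² = -40.
Since det(H) < 0, H is indefinite and the critical point is a saddle point.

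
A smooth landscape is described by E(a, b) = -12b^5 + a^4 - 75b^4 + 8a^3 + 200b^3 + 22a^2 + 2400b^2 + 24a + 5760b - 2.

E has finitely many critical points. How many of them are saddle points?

6

E separates as a function of a plus a function of b, so ∇E=0 decouples.
∂E/∂a = 4(a + 1)(a + 2)(a + 3) = 0 at a ∈ {-3, -2, -1}; ∂E/∂b = -60(b - 4)(b + 2)(b + 3)(b + 4) = 0 at b ∈ {-4, -3, -2, 4}.
The Hessian is diagonal: diag(E_aa, E_bb). Second derivatives: E_aa(-3)=8, E_aa(-2)=-4, E_aa(-1)=8; E_bb(-4)=960, E_bb(-3)=-420, E_bb(-2)=720, E_bb(4)=-20160.
Saddle points occur where the two diagonal entries have opposite signs: (-3, -3), (-3, 4), (-2, -4), (-2, -2), (-1, -3), (-1, 4). Count: 6.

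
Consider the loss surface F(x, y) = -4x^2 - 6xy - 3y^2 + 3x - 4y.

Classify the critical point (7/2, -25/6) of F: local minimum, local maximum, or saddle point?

local maximum

The Hessian of F is constant: H = [[-8, -6], [-6, -6]].
det(H) = (-8)·(-6) − (-6)² = 12.
det(H) > 0 and tr(H) = -14 < 0, so H is negative definite and the point is a local maximum.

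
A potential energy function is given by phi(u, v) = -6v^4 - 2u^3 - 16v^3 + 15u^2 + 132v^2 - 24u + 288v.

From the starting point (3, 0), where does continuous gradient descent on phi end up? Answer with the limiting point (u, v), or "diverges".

phi is separable, so gradient descent decouples: u follows -∂phi/∂u, v follows -∂phi/∂v.
∂phi/∂u = -6(u - 4)(u - 1); at u=3 this is 12, so u decreases.
∂phi/∂v = -24(v - 3)(v + 1)(v + 4); at v=0 this is 288, so v decreases.
u converges to its nearest critical value 1 (a local min of the u-part); v converges to -1. The iterate converges to (1, -1).

(1, -1)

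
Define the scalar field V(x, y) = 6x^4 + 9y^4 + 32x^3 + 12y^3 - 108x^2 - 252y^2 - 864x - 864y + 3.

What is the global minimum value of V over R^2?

-6627

V(x,y) separates as P(x) + Q(y) + 3, so its minimum is min P + min Q + 3.
P'(x) = 24(x - 3)(x + 3)(x + 4) vanishes at x ∈ {-4, -3, 3}; Q'(y) = 36(y - 4)(y + 2)(y + 3) vanishes at y ∈ {-3, -2, 4}.
Local minima of P (where P''>0): P(-4)=1216, P(3)=-2214. Local minima of Q: Q(-3)=729, Q(4)=-4416.
So the global minimum of V is P(3) + Q(4) + 3 = -2214 − 4416 + 3 = -6627, attained at (3, 4).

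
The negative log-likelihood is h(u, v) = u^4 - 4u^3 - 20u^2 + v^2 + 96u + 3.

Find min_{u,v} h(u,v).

h(u,v) separates as P(u) + Q(v) + 3, so its minimum is min P + min Q + 3.
P'(u) = 4(u - 4)(u - 2)(u + 3) vanishes at u ∈ {-3, 2, 4}; Q'(v) = 2v vanishes at v ∈ {0}.
Local minima of P (where P''>0): P(-3)=-279, P(4)=64. Local minima of Q: Q(0)=0.
So the global minimum of h is P(-3) + Q(0) + 3 = -279 + 0 + 3 = -276, attained at (-3, 0).

-276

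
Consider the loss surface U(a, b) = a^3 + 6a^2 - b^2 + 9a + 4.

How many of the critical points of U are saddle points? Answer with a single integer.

U separates as a function of a plus a function of b, so ∇U=0 decouples.
∂U/∂a = 3(a + 1)(a + 3) = 0 at a ∈ {-3, -1}; ∂U/∂b = -2b = 0 at b ∈ {0}.
The Hessian is diagonal: diag(U_aa, U_bb). Second derivatives: U_aa(-3)=-6, U_aa(-1)=6; U_bb(0)=-2.
Saddle points occur where the two diagonal entries have opposite signs: (-1, 0). Count: 1.

1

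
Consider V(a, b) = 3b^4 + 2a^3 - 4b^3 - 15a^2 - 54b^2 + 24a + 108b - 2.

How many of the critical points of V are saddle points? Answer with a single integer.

V separates as a function of a plus a function of b, so ∇V=0 decouples.
∂V/∂a = 6(a - 4)(a - 1) = 0 at a ∈ {1, 4}; ∂V/∂b = 12(b - 3)(b - 1)(b + 3) = 0 at b ∈ {-3, 1, 3}.
The Hessian is diagonal: diag(V_aa, V_bb). Second derivatives: V_aa(1)=-18, V_aa(4)=18; V_bb(-3)=288, V_bb(1)=-96, V_bb(3)=144.
Saddle points occur where the two diagonal entries have opposite signs: (1, -3), (1, 3), (4, 1). Count: 3.

3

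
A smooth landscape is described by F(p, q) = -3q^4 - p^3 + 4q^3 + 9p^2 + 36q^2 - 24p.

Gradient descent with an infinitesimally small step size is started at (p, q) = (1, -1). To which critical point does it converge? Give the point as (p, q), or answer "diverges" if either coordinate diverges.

(2, 0)

F is separable, so gradient descent decouples: p follows -∂F/∂p, q follows -∂F/∂q.
∂F/∂p = -3(p - 4)(p - 2); at p=1 this is -9, so p increases.
∂F/∂q = -12q(q - 3)(q + 2); at q=-1 this is -48, so q increases.
p converges to its nearest critical value 2 (a local min of the p-part); q converges to 0. The iterate converges to (2, 0).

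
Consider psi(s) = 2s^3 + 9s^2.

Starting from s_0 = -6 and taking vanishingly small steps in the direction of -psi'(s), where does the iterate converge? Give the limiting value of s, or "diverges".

diverges

psi'(s) = 6s(s + 3), so psi'(-6) = 108.
Gradient descent moves in the -psi' direction, i.e. s is decreasing.
There is no critical point below s=-6, and psi' keeps the same sign, so the iterate runs off to −∞.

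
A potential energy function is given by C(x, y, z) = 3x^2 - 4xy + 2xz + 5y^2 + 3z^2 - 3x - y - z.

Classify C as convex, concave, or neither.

C is quadratic, so its Hessian is the constant matrix H = [[6, -4, 2], [-4, 10, 0], [2, 0, 6]].
Leading principal minors: 6, 44, 224.
All positive ⇒ H ≻ 0 ⇒ convex.

convex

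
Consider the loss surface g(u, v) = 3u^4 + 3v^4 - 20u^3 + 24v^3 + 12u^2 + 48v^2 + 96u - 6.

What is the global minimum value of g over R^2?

g(u,v) separates as P(u) + Q(v) − 6, so its minimum is min P + min Q − 6.
P'(u) = 12(u - 4)(u - 2)(u + 1) vanishes at u ∈ {-1, 2, 4}; Q'(v) = 12v(v + 2)(v + 4) vanishes at v ∈ {-4, -2, 0}.
Local minima of P (where P''>0): P(-1)=-61, P(4)=64. Local minima of Q: Q(-4)=0, Q(0)=0.
So the global minimum of g is P(-1) + Q(-4) − 6 = -61 + 0 − 6 = -67, attained at (-1, -4).

-67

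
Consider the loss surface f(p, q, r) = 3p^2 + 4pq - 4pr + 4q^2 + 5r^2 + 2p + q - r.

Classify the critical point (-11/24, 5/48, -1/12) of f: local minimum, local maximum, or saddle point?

local minimum

The Hessian is constant: H = [[6, 4, -4], [4, 8, 0], [-4, 0, 10]].
Leading principal minors: Δ₁ = 6, Δ₂ = 32, Δ₃ = 192.
All leading minors are positive, so H is positive definite: a local minimum.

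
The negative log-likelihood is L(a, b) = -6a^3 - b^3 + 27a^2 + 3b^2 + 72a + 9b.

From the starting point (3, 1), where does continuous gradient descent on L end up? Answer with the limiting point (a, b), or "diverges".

L is separable, so gradient descent decouples: a follows -∂L/∂a, b follows -∂L/∂b.
∂L/∂a = -18(a - 4)(a + 1); at a=3 this is 72, so a decreases.
∂L/∂b = -3(b - 3)(b + 1); at b=1 this is 12, so b decreases.
a converges to its nearest critical value -1 (a local min of the a-part); b converges to -1. The iterate converges to (-1, -1).

(-1, -1)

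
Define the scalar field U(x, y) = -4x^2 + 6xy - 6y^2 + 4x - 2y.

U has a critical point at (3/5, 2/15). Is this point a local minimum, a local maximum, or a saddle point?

local maximum

The Hessian of U is constant: H = [[-8, 6], [6, -12]].
det(H) = (-8)·(-12) − 6² = 60.
det(H) > 0 and tr(H) = -20 < 0, so H is negative definite and the point is a local maximum.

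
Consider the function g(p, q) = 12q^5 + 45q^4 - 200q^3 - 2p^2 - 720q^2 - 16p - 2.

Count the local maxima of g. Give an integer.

2

g separates as a function of p plus a function of q, so ∇g=0 decouples.
∂g/∂p = -4(p + 4) = 0 at p ∈ {-4}; ∂g/∂q = 60q(q - 3)(q + 2)(q + 4) = 0 at q ∈ {-4, -2, 0, 3}.
The Hessian is diagonal: diag(g_pp, g_qq). Second derivatives: g_pp(-4)=-4; g_qq(-4)=-3360, g_qq(-2)=1200, g_qq(0)=-1440, g_qq(3)=6300.
Local maxima occur where both diagonal entries negative: (-4, -4), (-4, 0). Count: 2.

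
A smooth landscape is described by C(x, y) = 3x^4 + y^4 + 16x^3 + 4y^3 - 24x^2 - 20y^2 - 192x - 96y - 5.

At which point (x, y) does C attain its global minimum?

(2, 3)

C(x,y) separates as P(x) + Q(y) − 5, so its minimum is min P + min Q − 5.
P'(x) = 12(x - 2)(x + 2)(x + 4) vanishes at x ∈ {-4, -2, 2}; Q'(y) = 4(y - 3)(y + 2)(y + 4) vanishes at y ∈ {-4, -2, 3}.
Local minima of P (where P''>0): P(-4)=128, P(2)=-304. Local minima of Q: Q(-4)=64, Q(3)=-279.
So the global minimum of C is P(2) + Q(3) − 5 = -304 − 279 − 5 = -588, attained at (2, 3).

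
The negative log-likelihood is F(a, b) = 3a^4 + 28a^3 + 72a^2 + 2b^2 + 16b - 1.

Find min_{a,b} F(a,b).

F(a,b) separates as P(a) + Q(b) − 1, so its minimum is min P + min Q − 1.
P'(a) = 12a(a + 3)(a + 4) vanishes at a ∈ {-4, -3, 0}; Q'(b) = 4b + 16 vanishes at b ∈ {-4}.
Local minima of P (where P''>0): P(-4)=128, P(0)=0. Local minima of Q: Q(-4)=-32.
So the global minimum of F is P(0) + Q(-4) − 1 = 0 − 32 − 1 = -33, attained at (0, -4).

-33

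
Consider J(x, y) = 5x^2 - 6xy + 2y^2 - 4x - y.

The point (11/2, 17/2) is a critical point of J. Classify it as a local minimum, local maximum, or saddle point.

local minimum

The Hessian of J is constant: H = [[10, -6], [-6, 4]].
det(H) = 10·4 − (-6)² = 4.
det(H) > 0 and tr(H) = 14 > 0, so H is positive definite and the point is a local minimum.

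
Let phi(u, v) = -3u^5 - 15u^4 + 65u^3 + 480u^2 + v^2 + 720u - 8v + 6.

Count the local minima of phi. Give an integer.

phi separates as a function of u plus a function of v, so ∇phi=0 decouples.
∂phi/∂u = -15(u - 4)(u + 1)(u + 3)(u + 4) = 0 at u ∈ {-4, -3, -1, 4}; ∂phi/∂v = 2(v - 4) = 0 at v ∈ {4}.
The Hessian is diagonal: diag(phi_uu, phi_vv). Second derivatives: phi_uu(-4)=360, phi_uu(-3)=-210, phi_uu(-1)=450, phi_uu(4)=-4200; phi_vv(4)=2.
Local minima occur where both diagonal entries positive: (-4, 4), (-1, 4). Count: 2.

2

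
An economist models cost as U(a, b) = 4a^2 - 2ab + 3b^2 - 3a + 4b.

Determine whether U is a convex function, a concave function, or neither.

convex

U is quadratic, so its Hessian is the constant matrix H = [[8, -2], [-2, 6]].
det(H) = 44, tr(H) = 14.
det(H) > 0 and tr(H) > 0, so H is positive definite everywhere: convex.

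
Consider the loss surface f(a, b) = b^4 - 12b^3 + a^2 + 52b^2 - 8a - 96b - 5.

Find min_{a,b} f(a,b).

-85

f(a,b) separates as P(a) + Q(b) − 5, so its minimum is min P + min Q − 5.
P'(a) = 2a - 8 vanishes at a ∈ {4}; Q'(b) = 4(b - 4)(b - 3)(b - 2) vanishes at b ∈ {2, 3, 4}.
Local minima of P (where P''>0): P(4)=-16. Local minima of Q: Q(2)=-64, Q(4)=-64.
So the global minimum of f is P(4) + Q(2) − 5 = -16 − 64 − 5 = -85, attained at (4, 2).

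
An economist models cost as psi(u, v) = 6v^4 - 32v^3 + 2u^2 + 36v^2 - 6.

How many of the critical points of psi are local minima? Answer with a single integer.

2

psi separates as a function of u plus a function of v, so ∇psi=0 decouples.
∂psi/∂u = 4u = 0 at u ∈ {0}; ∂psi/∂v = 24v(v - 3)(v - 1) = 0 at v ∈ {0, 1, 3}.
The Hessian is diagonal: diag(psi_uu, psi_vv). Second derivatives: psi_uu(0)=4; psi_vv(0)=72, psi_vv(1)=-48, psi_vv(3)=144.
Local minima occur where both diagonal entries positive: (0, 0), (0, 3). Count: 2.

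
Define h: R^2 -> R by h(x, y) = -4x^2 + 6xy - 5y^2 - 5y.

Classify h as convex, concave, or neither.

concave

h is quadratic, so its Hessian is the constant matrix H = [[-8, 6], [6, -10]].
det(H) = 44, tr(H) = -18.
det(H) > 0 and tr(H) < 0, so H is negative definite everywhere: concave.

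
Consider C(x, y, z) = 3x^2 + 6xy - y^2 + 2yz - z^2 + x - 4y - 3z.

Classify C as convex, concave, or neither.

neither

C is quadratic, so its Hessian is the constant matrix H = [[6, 6, 0], [6, -2, 2], [0, 2, -2]].
Leading principal minors: 6, -48, 72.
Neither pattern holds ⇒ H is indefinite ⇒ neither convex nor concave.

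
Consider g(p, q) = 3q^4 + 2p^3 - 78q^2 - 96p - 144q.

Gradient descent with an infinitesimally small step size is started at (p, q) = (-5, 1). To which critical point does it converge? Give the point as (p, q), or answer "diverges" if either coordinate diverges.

diverges

g is separable, so gradient descent decouples: p follows -∂g/∂p, q follows -∂g/∂q.
∂g/∂p = 6(p - 4)(p + 4); at p=-5 this is 54, so p decreases.
∂g/∂q = 12(q - 4)(q + 1)(q + 3); at q=1 this is -288, so q increases.
The p-coordinate has no critical point in that direction and runs off to infinity.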